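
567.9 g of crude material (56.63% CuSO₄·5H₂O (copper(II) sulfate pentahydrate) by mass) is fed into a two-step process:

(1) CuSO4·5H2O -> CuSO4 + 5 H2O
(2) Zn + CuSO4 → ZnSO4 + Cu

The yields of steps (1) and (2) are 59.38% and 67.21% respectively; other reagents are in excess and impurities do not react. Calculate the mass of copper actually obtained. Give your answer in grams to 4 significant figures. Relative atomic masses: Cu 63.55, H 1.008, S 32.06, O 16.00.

Pure CuSO4·5H2O = 567.9 × 0.5663 = 321.60 g.
M(CuSO4·5H2O) = 63.55 + 32.06 + 9(16.00) + 10(1.008) = 249.69 g/mol.
M(Cu) = 63.55 g/mol.
n(CuSO4·5H2O) = 321.60 / 249.69 = 1.2880 mol.
Step 1 (CuSO4·5H2O:CuSO4 = 1:1): theoretical n(CuSO4) = 1.2880 mol; at 59.38% yield, n(CuSO4) = 0.76482 mol.
Step 2 (CuSO4:Cu = 1:1): theoretical n(Cu) = 0.76482 mol, so theoretical mass = 0.76482 × 63.55 = 48.604 g.
At 67.21% yield, actual mass of Cu = 48.604 × 0.6721 = 32.667 g.

32.67 g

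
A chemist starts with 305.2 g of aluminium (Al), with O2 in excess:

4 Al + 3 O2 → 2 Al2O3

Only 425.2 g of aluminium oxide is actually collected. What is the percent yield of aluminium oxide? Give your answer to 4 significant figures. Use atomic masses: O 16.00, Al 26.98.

73.73 %

M(Al) = 26.98 g/mol.
M(Al2O3) = 2(26.98) + 3(16.00) = 101.96 g/mol.
n(Al) = 305.20 g / 26.98 g/mol = 11.312 mol.
From the equation the Al:Al2O3 mole ratio is 4:2, so n(Al2O3) = 11.312 × 2/4 = 5.6560 mol.
Mass of Al2O3 = 5.6560 mol × 101.96 g/mol = 576.69 g.
This is the theoretical yield. Percent yield = 425.2 g / 576.69 g × 100% = 73.731%.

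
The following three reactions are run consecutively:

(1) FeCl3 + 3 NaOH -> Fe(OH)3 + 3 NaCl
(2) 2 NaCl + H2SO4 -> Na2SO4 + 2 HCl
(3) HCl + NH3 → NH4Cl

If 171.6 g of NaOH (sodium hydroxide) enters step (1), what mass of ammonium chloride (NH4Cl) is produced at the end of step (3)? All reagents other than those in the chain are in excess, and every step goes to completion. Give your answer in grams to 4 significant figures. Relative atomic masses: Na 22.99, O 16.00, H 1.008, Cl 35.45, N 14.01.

229.5 g

M(NaOH) = 22.99 + 16.00 + 1.008 = 39.998 g/mol.
M(NH4Cl) = 14.01 + 4(1.008) + 35.45 = 53.492 g/mol.
n(NaOH) = 171.6 / 39.998 = 4.2902 mol.
Reaction (1): NaOH→NaCl ratio 3:3 ⇒ n(NaCl) = 4.2902 mol.
Reaction (2): NaCl→HCl ratio 2:2 ⇒ n(HCl) = 4.2902 mol.
Reaction (3): HCl→NH4Cl ratio 1:1 ⇒ n(NH4Cl) = 4.2902 mol.
Mass of NH4Cl = 4.2902 × 53.492 = 229.49 g.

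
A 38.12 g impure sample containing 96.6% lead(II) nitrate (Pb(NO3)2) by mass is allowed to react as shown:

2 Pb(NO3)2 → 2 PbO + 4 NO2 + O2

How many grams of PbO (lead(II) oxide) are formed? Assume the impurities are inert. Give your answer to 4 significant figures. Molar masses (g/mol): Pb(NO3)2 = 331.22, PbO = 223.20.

Mass of pure Pb(NO3)2 = 38.12 g × 0.966 = 36.824 g.
n(Pb(NO3)2) = 36.824 g / 331.22 g/mol = 0.11118 mol.
From the equation the Pb(NO3)2:PbO mole ratio is 2:2, so n(PbO) = 0.11118 × 2/2 = 0.11118 mol.
Mass of PbO = 0.11118 mol × 223.20 g/mol = 24.815 g.

24.81 g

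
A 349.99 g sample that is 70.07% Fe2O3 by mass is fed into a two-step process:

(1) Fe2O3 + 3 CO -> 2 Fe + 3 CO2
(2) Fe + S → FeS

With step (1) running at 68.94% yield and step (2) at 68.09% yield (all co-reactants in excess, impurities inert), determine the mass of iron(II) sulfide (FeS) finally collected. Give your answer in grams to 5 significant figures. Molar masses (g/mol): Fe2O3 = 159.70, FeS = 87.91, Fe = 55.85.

126.74 g

Pure Fe2O3 = 349.99 × 0.7007 = 245.238 g.
n(Fe2O3) = 245.238 / 159.70 = 1.53562 mol.
Step 1 (Fe2O3:Fe = 1:2): theoretical n(Fe) = 3.07123 mol; at 68.94% yield, n(Fe) = 2.11731 mol.
Step 2 (Fe:FeS = 1:1): theoretical n(FeS) = 2.11731 mol, so theoretical mass = 2.11731 × 87.91 = 186.133 g.
At 68.09% yield, actual mass of FeS = 186.133 × 0.6809 = 126.738 g.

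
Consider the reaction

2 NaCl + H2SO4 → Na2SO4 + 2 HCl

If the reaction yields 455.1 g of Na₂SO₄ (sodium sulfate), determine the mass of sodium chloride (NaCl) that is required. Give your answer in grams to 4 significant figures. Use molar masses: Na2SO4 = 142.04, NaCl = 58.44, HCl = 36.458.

374.5 g

n(Na2SO4) = 455.10 g / 142.04 g/mol = 3.2040 mol.
From the equation the Na2SO4:NaCl mole ratio is 1:2, so n(NaCl) = 3.2040 × 2/1 = 6.4081 mol.
Mass of NaCl = 6.4081 mol × 58.44 g/mol = 374.49 g.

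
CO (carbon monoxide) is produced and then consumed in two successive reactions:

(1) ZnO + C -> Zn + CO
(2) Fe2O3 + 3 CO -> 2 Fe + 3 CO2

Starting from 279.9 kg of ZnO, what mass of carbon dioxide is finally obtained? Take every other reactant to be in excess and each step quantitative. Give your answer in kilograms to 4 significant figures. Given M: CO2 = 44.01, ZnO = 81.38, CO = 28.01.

151.4 kg

279.9 kg = 279900 g.
n(ZnO) = 279900 / 81.38 = 3439.4 mol.
Step 1 gives a 1:1 ratio of ZnO to CO, so n(CO) = 3439.4 mol.
In step 2 the CO:CO2 ratio is 3:3, so n(CO2) = 3439.4 mol.
Mass of CO2 = 3439.4 × 44.01 = 151370 g = 151.4 kg.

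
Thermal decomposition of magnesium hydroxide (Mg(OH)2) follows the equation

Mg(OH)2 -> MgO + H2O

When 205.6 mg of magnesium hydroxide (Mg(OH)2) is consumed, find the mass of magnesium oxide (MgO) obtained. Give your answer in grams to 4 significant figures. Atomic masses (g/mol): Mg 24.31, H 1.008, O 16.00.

0.1421 g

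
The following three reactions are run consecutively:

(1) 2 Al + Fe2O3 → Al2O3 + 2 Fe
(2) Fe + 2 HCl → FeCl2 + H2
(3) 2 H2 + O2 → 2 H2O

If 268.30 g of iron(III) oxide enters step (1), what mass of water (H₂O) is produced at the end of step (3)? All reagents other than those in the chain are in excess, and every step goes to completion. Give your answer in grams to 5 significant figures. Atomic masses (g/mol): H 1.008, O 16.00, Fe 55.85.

60.535 g

M(Fe2O3) = 2(55.85) + 3(16.00) = 159.70 g/mol.
M(H2O) = 2(1.008) + 16.00 = 18.016 g/mol.
n(Fe2O3) = 268.30 / 159.70 = 1.68003 mol.
Reaction (1): Fe2O3→Fe ratio 1:2 ⇒ n(Fe) = 3.36005 mol.
Reaction (2): Fe→H2 ratio 1:1 ⇒ n(H2) = 3.36005 mol.
Reaction (3): H2→H2O ratio 2:2 ⇒ n(H2O) = 3.36005 mol.
Mass of H2O = 3.36005 × 18.016 = 60.5347 g.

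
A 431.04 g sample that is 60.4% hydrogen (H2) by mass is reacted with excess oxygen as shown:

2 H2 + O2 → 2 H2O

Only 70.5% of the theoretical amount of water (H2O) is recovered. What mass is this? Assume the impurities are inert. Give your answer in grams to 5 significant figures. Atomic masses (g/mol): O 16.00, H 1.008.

Pure H2 available = 431.04 g × 0.604 = 260.348 g.
M(H2) = 2(1.008) = 2.016 g/mol.
M(H2O) = 2(1.008) + 16.00 = 18.016 g/mol.
n(H2) = 260.348 g / 2.016 g/mol = 129.141 mol.
From the equation the H2:H2O mole ratio is 2:2, so n(H2O) = 129.141 × 2/2 = 129.141 mol.
Mass of H2O = 129.141 mol × 18.016 g/mol = 2326.60 g.
Actual mass collected = 2326.60 g × 0.705 = 1640.26 g.

1640.3 g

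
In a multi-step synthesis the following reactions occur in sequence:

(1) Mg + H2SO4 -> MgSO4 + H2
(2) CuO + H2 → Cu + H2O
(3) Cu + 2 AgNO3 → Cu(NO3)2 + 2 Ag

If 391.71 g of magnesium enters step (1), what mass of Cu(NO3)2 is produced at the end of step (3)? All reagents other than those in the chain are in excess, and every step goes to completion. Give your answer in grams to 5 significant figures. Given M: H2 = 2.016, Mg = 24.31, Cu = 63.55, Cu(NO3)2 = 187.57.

n(Mg) = 391.71 / 24.31 = 16.1131 mol.
Reaction (1): Mg→H2 ratio 1:1 ⇒ n(H2) = 16.1131 mol.
Reaction (2): H2→Cu ratio 1:1 ⇒ n(Cu) = 16.1131 mol.
Reaction (3): Cu→Cu(NO3)2 ratio 1:1 ⇒ n(Cu(NO3)2) = 16.1131 mol.
Mass of Cu(NO3)2 = 16.1131 × 187.57 = 3022.34 g.

3022.3 g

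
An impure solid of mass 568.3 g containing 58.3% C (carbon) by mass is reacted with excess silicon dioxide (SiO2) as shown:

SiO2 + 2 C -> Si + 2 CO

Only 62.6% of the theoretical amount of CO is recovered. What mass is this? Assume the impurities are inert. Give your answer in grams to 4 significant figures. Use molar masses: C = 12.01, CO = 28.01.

Pure C available = 568.3 g × 0.583 = 331.32 g.
n(C) = 331.32 g / 12.01 g/mol = 27.587 mol.
From the equation the C:CO mole ratio is 2:2, so n(CO) = 27.587 × 2/2 = 27.587 mol.
Mass of CO = 27.587 mol × 28.01 g/mol = 772.71 g.
Actual mass collected = 772.71 g × 0.626 = 483.72 g.

483.7 g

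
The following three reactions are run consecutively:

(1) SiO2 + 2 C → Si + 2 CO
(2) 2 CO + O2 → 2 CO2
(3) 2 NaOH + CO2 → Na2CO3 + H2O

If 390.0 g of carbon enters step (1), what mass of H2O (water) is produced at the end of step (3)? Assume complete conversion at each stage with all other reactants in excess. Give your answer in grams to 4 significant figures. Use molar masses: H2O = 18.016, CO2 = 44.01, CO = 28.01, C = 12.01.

n(C) = 390.0 / 12.01 = 32.473 mol.
Reaction (1): C→CO ratio 2:2 ⇒ n(CO) = 32.473 mol.
Reaction (2): CO→CO2 ratio 2:2 ⇒ n(CO2) = 32.473 mol.
Reaction (3): CO2→H2O ratio 1:1 ⇒ n(H2O) = 32.473 mol.
Mass of H2O = 32.473 × 18.016 = 585.03 g.

585.0 g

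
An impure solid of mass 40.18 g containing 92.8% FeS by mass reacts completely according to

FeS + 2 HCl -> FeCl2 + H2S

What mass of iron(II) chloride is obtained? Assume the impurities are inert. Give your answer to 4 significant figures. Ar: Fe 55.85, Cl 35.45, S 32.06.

Mass of pure FeS = 40.18 g × 0.928 = 37.287 g.
M(FeS) = 55.85 + 32.06 = 87.91 g/mol.
M(FeCl2) = 55.85 + 2(35.45) = 126.75 g/mol.
n(FeS) = 37.287 g / 87.91 g/mol = 0.42415 mol.
From the equation the FeS:FeCl2 mole ratio is 1:1, so n(FeCl2) = 0.42415 × 1/1 = 0.42415 mol.
Mass of FeCl2 = 0.42415 mol × 126.75 g/mol = 53.761 g.

53.76 g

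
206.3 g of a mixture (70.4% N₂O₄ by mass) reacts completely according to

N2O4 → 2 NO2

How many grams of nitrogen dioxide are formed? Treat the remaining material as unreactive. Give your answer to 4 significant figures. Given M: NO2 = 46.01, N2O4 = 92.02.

145.2 g

Mass of pure N2O4 = 206.3 g × 0.704 = 145.24 g.
n(N2O4) = 145.24 g / 92.02 g/mol = 1.5783 mol.
From the equation the N2O4:NO2 mole ratio is 1:2, so n(NO2) = 1.5783 × 2/1 = 3.1566 mol.
Mass of NO2 = 3.1566 mol × 46.01 g/mol = 145.24 g.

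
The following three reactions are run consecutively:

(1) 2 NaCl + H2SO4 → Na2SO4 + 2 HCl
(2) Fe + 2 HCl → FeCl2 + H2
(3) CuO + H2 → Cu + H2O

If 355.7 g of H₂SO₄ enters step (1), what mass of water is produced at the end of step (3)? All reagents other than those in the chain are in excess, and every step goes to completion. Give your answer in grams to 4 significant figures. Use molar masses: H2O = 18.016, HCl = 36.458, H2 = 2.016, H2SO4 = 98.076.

65.34 g

n(H2SO4) = 355.7 / 98.076 = 3.6268 mol.
Reaction (1): H2SO4→HCl ratio 1:2 ⇒ n(HCl) = 7.2536 mol.
Reaction (2): HCl→H2 ratio 2:1 ⇒ n(H2) = 3.6268 mol.
Reaction (3): H2→H2O ratio 1:1 ⇒ n(H2O) = 3.6268 mol.
Mass of H2O = 3.6268 × 18.016 = 65.340 g.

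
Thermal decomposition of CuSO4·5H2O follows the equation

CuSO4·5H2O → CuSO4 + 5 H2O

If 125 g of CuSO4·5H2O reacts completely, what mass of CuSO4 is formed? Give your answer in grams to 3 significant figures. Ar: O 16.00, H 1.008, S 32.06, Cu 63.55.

79.9 g

M(CuSO4·5H2O) = 63.55 + 32.06 + 9(16.00) + 10(1.008) = 249.69 g/mol.
M(CuSO4) = 63.55 + 32.06 + 4(16.00) = 159.61 g/mol.
n(CuSO4·5H2O) = 125.0 g / 249.69 g/mol = 0.5006 mol.
From the equation the CuSO4·5H2O:CuSO4 mole ratio is 1:1, so n(CuSO4) = 0.5006 × 1/1 = 0.5006 mol.
Mass of CuSO4 = 0.5006 mol × 159.61 g/mol = 79.90 g.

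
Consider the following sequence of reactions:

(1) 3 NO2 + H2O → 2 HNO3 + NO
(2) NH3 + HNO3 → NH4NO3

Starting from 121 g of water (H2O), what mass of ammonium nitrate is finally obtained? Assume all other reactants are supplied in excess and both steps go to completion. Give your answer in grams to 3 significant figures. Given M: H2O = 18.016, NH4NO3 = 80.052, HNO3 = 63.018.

n(H2O) = 121.0 / 18.016 = 6.716 mol.
Step 1 gives a 1:2 ratio of H2O to HNO3, so n(HNO3) = 13.43 mol.
In step 2 the HNO3:NH4NO3 ratio is 1:1, so n(NH4NO3) = 13.43 mol.
Mass of NH4NO3 = 13.43 × 80.052 = 1075 g.

1080 g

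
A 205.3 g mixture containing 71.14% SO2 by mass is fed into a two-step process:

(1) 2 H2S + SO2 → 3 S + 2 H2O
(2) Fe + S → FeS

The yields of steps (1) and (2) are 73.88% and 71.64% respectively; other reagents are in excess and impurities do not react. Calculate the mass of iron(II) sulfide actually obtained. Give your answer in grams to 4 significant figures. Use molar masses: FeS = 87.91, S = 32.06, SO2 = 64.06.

Pure SO2 = 205.3 × 0.7114 = 146.05 g.
n(SO2) = 146.05 / 64.06 = 2.2799 mol.
Step 1 (SO2:S = 1:3): theoretical n(S) = 6.8397 mol; at 73.88% yield, n(S) = 5.0532 mol.
Step 2 (S:FeS = 1:1): theoretical n(FeS) = 5.0532 mol, so theoretical mass = 5.0532 × 87.91 = 444.22 g.
At 71.64% yield, actual mass of FeS = 444.22 × 0.7164 = 318.24 g.

318.2 g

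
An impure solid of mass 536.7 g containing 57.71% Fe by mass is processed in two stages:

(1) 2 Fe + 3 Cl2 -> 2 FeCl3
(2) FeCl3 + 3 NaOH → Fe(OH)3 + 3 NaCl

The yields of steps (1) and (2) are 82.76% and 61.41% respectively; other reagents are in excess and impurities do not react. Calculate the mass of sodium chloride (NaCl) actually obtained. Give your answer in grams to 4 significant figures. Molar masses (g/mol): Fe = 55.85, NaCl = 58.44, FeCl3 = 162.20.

Pure Fe = 536.7 × 0.5771 = 309.73 g.
n(Fe) = 309.73 / 55.85 = 5.5457 mol.
Step 1 (Fe:FeCl3 = 2:2): theoretical n(FeCl3) = 5.5457 mol; at 82.76% yield, n(FeCl3) = 4.5897 mol.
Step 2 (FeCl3:NaCl = 1:3): theoretical n(NaCl) = 13.769 mol, so theoretical mass = 13.769 × 58.44 = 804.66 g.
At 61.41% yield, actual mass of NaCl = 804.66 × 0.6141 = 494.14 g.

494.1 g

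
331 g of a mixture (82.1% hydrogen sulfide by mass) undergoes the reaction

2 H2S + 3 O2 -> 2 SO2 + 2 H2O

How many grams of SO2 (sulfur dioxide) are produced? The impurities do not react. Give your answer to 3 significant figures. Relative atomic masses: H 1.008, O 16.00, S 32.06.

Mass of pure H2S = 331 g × 0.821 = 271.8 g.
M(H2S) = 2(1.008) + 32.06 = 34.076 g/mol.
M(SO2) = 32.06 + 2(16.00) = 64.06 g/mol.
n(H2S) = 271.8 g / 34.076 g/mol = 7.975 mol.
From the equation the H2S:SO2 mole ratio is 2:2, so n(SO2) = 7.975 × 2/2 = 7.975 mol.
Mass of SO2 = 7.975 mol × 64.06 g/mol = 510.9 g.

511 g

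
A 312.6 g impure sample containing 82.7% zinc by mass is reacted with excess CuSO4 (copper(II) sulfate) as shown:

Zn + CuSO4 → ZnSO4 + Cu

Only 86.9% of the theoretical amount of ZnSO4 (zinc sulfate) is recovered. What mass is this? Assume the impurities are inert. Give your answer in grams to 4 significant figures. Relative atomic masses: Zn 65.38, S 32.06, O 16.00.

Pure Zn available = 312.6 g × 0.827 = 258.52 g.
M(Zn) = 65.38 g/mol.
M(ZnSO4) = 65.38 + 32.06 + 4(16.00) = 161.44 g/mol.
n(Zn) = 258.52 g / 65.38 g/mol = 3.9541 mol.
From the equation the Zn:ZnSO4 mole ratio is 1:1, so n(ZnSO4) = 3.9541 × 1/1 = 3.9541 mol.
Mass of ZnSO4 = 3.9541 mol × 161.44 g/mol = 638.35 g.
Actual mass collected = 638.35 g × 0.869 = 554.73 g.

554.7 g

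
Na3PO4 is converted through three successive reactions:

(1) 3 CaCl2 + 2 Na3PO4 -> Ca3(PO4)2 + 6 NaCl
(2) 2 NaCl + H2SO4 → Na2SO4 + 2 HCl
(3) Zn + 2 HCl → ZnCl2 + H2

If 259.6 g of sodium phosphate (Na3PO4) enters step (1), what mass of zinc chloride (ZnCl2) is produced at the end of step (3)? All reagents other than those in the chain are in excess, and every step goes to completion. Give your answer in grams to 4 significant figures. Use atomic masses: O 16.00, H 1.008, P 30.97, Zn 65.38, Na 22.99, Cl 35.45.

M(Na3PO4) = 3(22.99) + 30.97 + 4(16.00) = 163.94 g/mol.
M(ZnCl2) = 65.38 + 2(35.45) = 136.28 g/mol.
n(Na3PO4) = 259.6 / 163.94 = 1.5835 mol.
Reaction (1): Na3PO4→NaCl ratio 2:6 ⇒ n(NaCl) = 4.7505 mol.
Reaction (2): NaCl→HCl ratio 2:2 ⇒ n(HCl) = 4.7505 mol.
Reaction (3): HCl→ZnCl2 ratio 2:1 ⇒ n(ZnCl2) = 2.3753 mol.
Mass of ZnCl2 = 2.3753 × 136.28 = 323.70 g.

323.7 g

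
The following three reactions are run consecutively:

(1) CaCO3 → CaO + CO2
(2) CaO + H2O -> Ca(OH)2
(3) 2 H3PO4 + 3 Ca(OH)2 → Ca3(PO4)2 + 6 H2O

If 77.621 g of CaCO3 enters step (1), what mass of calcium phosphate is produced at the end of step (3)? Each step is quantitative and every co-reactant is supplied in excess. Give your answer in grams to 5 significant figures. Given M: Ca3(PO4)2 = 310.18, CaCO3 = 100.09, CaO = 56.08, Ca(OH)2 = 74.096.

80.183 g

n(CaCO3) = 77.621 / 100.09 = 0.775512 mol.
Reaction (1): CaCO3→CaO ratio 1:1 ⇒ n(CaO) = 0.775512 mol.
Reaction (2): CaO→Ca(OH)2 ratio 1:1 ⇒ n(Ca(OH)2) = 0.775512 mol.
Reaction (3): Ca(OH)2→Ca3(PO4)2 ratio 3:1 ⇒ n(Ca3(PO4)2) = 0.258504 mol.
Mass of Ca3(PO4)2 = 0.258504 × 310.18 = 80.1828 g.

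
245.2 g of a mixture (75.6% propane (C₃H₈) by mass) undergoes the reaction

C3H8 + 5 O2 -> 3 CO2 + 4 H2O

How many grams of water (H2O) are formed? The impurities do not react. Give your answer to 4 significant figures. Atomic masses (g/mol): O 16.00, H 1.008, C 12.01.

303.0 g

Mass of pure C3H8 = 245.2 g × 0.756 = 185.37 g.
M(C3H8) = 3(12.01) + 8(1.008) = 44.094 g/mol.
M(H2O) = 2(1.008) + 16.00 = 18.016 g/mol.
n(C3H8) = 185.37 g / 44.094 g/mol = 4.2040 mol.
From the equation the C3H8:H2O mole ratio is 1:4, so n(H2O) = 4.2040 × 4/1 = 16.816 mol.
Mass of H2O = 16.816 mol × 18.016 g/mol = 302.96 g.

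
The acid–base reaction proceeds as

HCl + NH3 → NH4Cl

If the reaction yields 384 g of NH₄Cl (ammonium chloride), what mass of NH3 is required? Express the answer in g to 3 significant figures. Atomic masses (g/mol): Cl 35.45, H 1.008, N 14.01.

122 g

M(NH4Cl) = 14.01 + 4(1.008) + 35.45 = 53.492 g/mol.
M(NH3) = 14.01 + 3(1.008) = 17.034 g/mol.
n(NH4Cl) = 384.0 g / 53.492 g/mol = 7.179 mol.
From the equation the NH4Cl:NH3 mole ratio is 1:1, so n(NH3) = 7.179 × 1/1 = 7.179 mol.
Mass of NH3 = 7.179 mol × 17.034 g/mol = 122.3 g.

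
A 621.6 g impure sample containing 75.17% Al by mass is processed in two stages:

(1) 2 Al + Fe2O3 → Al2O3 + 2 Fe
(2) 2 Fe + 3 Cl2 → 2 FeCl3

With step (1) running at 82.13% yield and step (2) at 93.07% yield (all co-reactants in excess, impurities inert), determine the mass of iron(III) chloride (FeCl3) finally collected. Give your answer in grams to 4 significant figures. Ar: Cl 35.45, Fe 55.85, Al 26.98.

Pure Al = 621.6 × 0.7517 = 467.26 g.
M(Al) = 26.98 g/mol.
M(FeCl3) = 55.85 + 3(35.45) = 162.20 g/mol.
n(Al) = 467.26 / 26.98 = 17.319 mol.
Step 1 (Al:Fe = 2:2): theoretical n(Fe) = 17.319 mol; at 82.13% yield, n(Fe) = 14.224 mol.
Step 2 (Fe:FeCl3 = 2:2): theoretical n(FeCl3) = 14.224 mol, so theoretical mass = 14.224 × 162.20 = 2307.1 g.
At 93.07% yield, actual mass of FeCl3 = 2307.1 × 0.9307 = 2147.2 g.

2147 g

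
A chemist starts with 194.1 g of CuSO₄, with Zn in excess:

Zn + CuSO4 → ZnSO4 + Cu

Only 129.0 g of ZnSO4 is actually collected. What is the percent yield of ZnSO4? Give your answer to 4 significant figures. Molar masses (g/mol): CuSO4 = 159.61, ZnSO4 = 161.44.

n(CuSO4) = 194.10 g / 159.61 g/mol = 1.2161 mol.
From the equation the CuSO4:ZnSO4 mole ratio is 1:1, so n(ZnSO4) = 1.2161 × 1/1 = 1.2161 mol.
Mass of ZnSO4 = 1.2161 mol × 161.44 g/mol = 196.33 g.
This is the theoretical yield. Percent yield = 129.0 g / 196.33 g × 100% = 65.707%.

65.71 %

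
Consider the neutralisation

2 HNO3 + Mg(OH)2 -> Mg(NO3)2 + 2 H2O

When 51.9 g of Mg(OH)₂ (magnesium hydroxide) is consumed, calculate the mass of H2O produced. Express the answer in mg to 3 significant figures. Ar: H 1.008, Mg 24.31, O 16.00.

32100 mg

M(Mg(OH)2) = 24.31 + 2(16.00) + 2(1.008) = 58.326 g/mol.
M(H2O) = 2(1.008) + 16.00 = 18.016 g/mol.
n(Mg(OH)2) = 51.90 g / 58.326 g/mol = 0.8898 mol.
From the equation the Mg(OH)2:H2O mole ratio is 1:2, so n(H2O) = 0.8898 × 2/1 = 1.780 mol.
Mass of H2O = 1.780 mol × 18.016 g/mol = 32.06 g.
Converting to mg: 32.06 g = 32100 mg.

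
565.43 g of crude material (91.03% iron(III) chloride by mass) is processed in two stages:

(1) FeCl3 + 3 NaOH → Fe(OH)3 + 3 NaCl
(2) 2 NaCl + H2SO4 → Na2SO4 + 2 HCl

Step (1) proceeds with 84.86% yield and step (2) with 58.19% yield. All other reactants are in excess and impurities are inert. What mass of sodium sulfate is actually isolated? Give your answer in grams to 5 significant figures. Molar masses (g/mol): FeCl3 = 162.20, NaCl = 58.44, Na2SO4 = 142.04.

Pure FeCl3 = 565.43 × 0.9103 = 514.711 g.
n(FeCl3) = 514.711 / 162.20 = 3.17331 mol.
Step 1 (FeCl3:NaCl = 1:3): theoretical n(NaCl) = 9.51993 mol; at 84.86% yield, n(NaCl) = 8.07861 mol.
Step 2 (NaCl:Na2SO4 = 2:1): theoretical n(Na2SO4) = 4.03931 mol, so theoretical mass = 4.03931 × 142.04 = 573.743 g.
At 58.19% yield, actual mass of Na2SO4 = 573.743 × 0.5819 = 333.861 g.

333.86 g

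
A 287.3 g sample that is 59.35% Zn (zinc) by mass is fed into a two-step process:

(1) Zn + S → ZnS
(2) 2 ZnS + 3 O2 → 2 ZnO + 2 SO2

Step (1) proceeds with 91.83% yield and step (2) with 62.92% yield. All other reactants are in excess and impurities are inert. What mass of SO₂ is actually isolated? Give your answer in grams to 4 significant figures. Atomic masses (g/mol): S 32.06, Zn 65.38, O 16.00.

96.53 g

Pure Zn = 287.3 × 0.5935 = 170.51 g.
M(Zn) = 65.38 g/mol.
M(SO2) = 32.06 + 2(16.00) = 64.06 g/mol.
n(Zn) = 170.51 / 65.38 = 2.6080 mol.
Step 1 (Zn:ZnS = 1:1): theoretical n(ZnS) = 2.6080 mol; at 91.83% yield, n(ZnS) = 2.3949 mol.
Step 2 (ZnS:SO2 = 2:2): theoretical n(SO2) = 2.3949 mol, so theoretical mass = 2.3949 × 64.06 = 153.42 g.
At 62.92% yield, actual mass of SO2 = 153.42 × 0.6292 = 96.532 g.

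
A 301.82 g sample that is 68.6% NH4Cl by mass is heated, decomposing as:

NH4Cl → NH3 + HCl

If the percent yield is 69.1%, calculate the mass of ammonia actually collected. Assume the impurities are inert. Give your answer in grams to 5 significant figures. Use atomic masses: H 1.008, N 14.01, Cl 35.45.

45.559 g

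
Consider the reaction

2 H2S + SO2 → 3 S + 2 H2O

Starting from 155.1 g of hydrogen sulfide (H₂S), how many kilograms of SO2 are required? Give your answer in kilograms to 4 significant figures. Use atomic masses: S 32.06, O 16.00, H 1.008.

0.1458 kg

M(H2S) = 2(1.008) + 32.06 = 34.076 g/mol.
M(SO2) = 32.06 + 2(16.00) = 64.06 g/mol.
n(H2S) = 155.10 g / 34.076 g/mol = 4.5516 mol.
From the equation the H2S:SO2 mole ratio is 2:1, so n(SO2) = 4.5516 × 1/2 = 2.2758 mol.
Mass of SO2 = 2.2758 mol × 64.06 g/mol = 145.79 g.
Converting to kg: 145.79 g = 0.1458 kg.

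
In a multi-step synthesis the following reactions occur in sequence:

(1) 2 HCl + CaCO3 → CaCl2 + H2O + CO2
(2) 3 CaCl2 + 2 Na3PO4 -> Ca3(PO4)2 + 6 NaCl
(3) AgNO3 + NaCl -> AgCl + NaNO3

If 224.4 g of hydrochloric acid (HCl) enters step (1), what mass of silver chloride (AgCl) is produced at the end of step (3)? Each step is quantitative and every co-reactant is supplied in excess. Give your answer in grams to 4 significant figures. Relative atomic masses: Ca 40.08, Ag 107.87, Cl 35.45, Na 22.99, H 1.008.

882.1 g

M(HCl) = 1.008 + 35.45 = 36.458 g/mol.
M(AgCl) = 107.87 + 35.45 = 143.32 g/mol.
n(HCl) = 224.4 / 36.458 = 6.1550 mol.
Reaction (1): HCl→CaCl2 ratio 2:1 ⇒ n(CaCl2) = 3.0775 mol.
Reaction (2): CaCl2→NaCl ratio 3:6 ⇒ n(NaCl) = 6.1550 mol.
Reaction (3): NaCl→AgCl ratio 1:1 ⇒ n(AgCl) = 6.1550 mol.
Mass of AgCl = 6.1550 × 143.32 = 882.14 g.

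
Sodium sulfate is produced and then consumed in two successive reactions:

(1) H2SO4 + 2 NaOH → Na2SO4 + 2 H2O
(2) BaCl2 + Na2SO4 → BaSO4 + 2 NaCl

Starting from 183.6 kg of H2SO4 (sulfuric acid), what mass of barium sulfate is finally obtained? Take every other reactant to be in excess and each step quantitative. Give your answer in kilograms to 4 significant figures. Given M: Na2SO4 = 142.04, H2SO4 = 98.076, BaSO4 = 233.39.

436.9 kg

183.6 kg = 183600 g.
n(H2SO4) = 183600 / 98.076 = 1872.0 mol.
Step 1 gives a 1:1 ratio of H2SO4 to Na2SO4, so n(Na2SO4) = 1872.0 mol.
In step 2 the Na2SO4:BaSO4 ratio is 1:1, so n(BaSO4) = 1872.0 mol.
Mass of BaSO4 = 1872.0 × 233.39 = 436910 g = 436.9 kg.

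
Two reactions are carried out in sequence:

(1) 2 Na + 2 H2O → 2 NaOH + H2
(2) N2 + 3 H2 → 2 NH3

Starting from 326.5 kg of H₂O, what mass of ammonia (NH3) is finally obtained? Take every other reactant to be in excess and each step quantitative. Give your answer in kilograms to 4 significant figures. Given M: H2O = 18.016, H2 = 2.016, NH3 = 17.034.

326.5 kg = 326500 g.
n(H2O) = 326500 / 18.016 = 18123 mol.
Step 1 gives a 2:1 ratio of H2O to H2, so n(H2) = 9061.4 mol.
In step 2 the H2:NH3 ratio is 3:2, so n(NH3) = 6040.9 mol.
Mass of NH3 = 6040.9 × 17.034 = 102900 g = 102.9 kg.

102.9 kg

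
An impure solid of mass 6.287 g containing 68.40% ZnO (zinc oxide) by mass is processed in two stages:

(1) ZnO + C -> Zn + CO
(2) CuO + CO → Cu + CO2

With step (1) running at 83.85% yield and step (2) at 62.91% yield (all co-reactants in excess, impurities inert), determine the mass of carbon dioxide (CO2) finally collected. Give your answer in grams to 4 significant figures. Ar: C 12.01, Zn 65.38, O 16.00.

Pure ZnO = 6.287 × 0.6840 = 4.3003 g.
M(ZnO) = 65.38 + 16.00 = 81.38 g/mol.
M(CO2) = 12.01 + 2(16.00) = 44.01 g/mol.
n(ZnO) = 4.3003 / 81.38 = 0.052842 mol.
Step 1 (ZnO:CO = 1:1): theoretical n(CO) = 0.052842 mol; at 83.85% yield, n(CO) = 0.044308 mol.
Step 2 (CO:CO2 = 1:1): theoretical n(CO2) = 0.044308 mol, so theoretical mass = 0.044308 × 44.01 = 1.9500 g.
At 62.91% yield, actual mass of CO2 = 1.9500 × 0.6291 = 1.2267 g.

1.227 g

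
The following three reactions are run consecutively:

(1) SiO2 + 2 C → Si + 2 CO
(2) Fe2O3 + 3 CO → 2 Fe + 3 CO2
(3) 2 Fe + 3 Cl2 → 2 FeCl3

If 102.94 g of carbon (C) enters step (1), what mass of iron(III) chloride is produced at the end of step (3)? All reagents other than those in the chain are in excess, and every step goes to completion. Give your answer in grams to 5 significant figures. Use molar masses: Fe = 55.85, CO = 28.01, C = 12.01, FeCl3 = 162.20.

926.83 g

n(C) = 102.94 / 12.01 = 8.57119 mol.
Reaction (1): C→CO ratio 2:2 ⇒ n(CO) = 8.57119 mol.
Reaction (2): CO→Fe ratio 3:2 ⇒ n(Fe) = 5.71413 mol.
Reaction (3): Fe→FeCl3 ratio 2:2 ⇒ n(FeCl3) = 5.71413 mol.
Mass of FeCl3 = 5.71413 × 162.20 = 926.831 g.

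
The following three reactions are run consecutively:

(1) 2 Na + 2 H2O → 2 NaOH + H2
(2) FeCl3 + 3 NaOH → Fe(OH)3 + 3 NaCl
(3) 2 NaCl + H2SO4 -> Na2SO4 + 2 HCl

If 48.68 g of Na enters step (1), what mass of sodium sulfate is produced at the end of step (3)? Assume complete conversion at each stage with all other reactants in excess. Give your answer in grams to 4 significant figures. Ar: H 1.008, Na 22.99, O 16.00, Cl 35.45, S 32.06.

150.4 g

M(Na) = 22.99 g/mol.
M(Na2SO4) = 2(22.99) + 32.06 + 4(16.00) = 142.04 g/mol.
n(Na) = 48.68 / 22.99 = 2.1174 mol.
Reaction (1): Na→NaOH ratio 2:2 ⇒ n(NaOH) = 2.1174 mol.
Reaction (2): NaOH→NaCl ratio 3:3 ⇒ n(NaCl) = 2.1174 mol.
Reaction (3): NaCl→Na2SO4 ratio 2:1 ⇒ n(Na2SO4) = 1.0587 mol.
Mass of Na2SO4 = 1.0587 × 142.04 = 150.38 g.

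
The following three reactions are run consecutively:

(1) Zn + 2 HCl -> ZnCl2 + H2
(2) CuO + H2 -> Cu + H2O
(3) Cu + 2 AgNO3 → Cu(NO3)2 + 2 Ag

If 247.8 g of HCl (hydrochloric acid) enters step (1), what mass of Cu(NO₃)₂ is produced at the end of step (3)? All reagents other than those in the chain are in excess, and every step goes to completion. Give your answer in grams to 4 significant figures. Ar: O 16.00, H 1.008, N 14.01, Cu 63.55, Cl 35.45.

637.4 g

M(HCl) = 1.008 + 35.45 = 36.458 g/mol.
M(Cu(NO3)2) = 63.55 + 2(14.01) + 6(16.00) = 187.57 g/mol.
n(HCl) = 247.8 / 36.458 = 6.7969 mol.
Reaction (1): HCl→H2 ratio 2:1 ⇒ n(H2) = 3.3984 mol.
Reaction (2): H2→Cu ratio 1:1 ⇒ n(Cu) = 3.3984 mol.
Reaction (3): Cu→Cu(NO3)2 ratio 1:1 ⇒ n(Cu(NO3)2) = 3.3984 mol.
Mass of Cu(NO3)2 = 3.3984 × 187.57 = 637.44 g.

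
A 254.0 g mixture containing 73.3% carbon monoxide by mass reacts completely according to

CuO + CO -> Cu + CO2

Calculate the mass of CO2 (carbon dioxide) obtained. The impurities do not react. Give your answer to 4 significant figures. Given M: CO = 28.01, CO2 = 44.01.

292.5 g

Mass of pure CO = 254.0 g × 0.733 = 186.18 g.
n(CO) = 186.18 g / 28.01 g/mol = 6.6470 mol.
From the equation the CO:CO2 mole ratio is 1:1, so n(CO2) = 6.6470 × 1/1 = 6.6470 mol.
Mass of CO2 = 6.6470 mol × 44.01 g/mol = 292.53 g.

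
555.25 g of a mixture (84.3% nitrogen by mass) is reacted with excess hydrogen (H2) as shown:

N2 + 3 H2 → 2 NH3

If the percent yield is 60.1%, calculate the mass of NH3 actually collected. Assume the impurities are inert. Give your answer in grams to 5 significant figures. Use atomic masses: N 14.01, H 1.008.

Pure N2 available = 555.25 g × 0.843 = 468.076 g.
M(N2) = 2(14.01) = 28.02 g/mol.
M(NH3) = 14.01 + 3(1.008) = 17.034 g/mol.
n(N2) = 468.076 g / 28.02 g/mol = 16.7051 mol.
From the equation the N2:NH3 mole ratio is 1:2, so n(NH3) = 16.7051 × 2/1 = 33.4101 mol.
Mass of NH3 = 33.4101 mol × 17.034 g/mol = 569.108 g.
Actual mass collected = 569.108 g × 0.601 = 342.034 g.

342.03 g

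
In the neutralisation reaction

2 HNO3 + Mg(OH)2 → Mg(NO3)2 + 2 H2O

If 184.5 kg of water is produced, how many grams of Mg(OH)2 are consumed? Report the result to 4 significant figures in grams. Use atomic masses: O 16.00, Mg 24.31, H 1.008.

298700 g

M(H2O) = 2(1.008) + 16.00 = 18.016 g/mol.
M(Mg(OH)2) = 24.31 + 2(16.00) + 2(1.008) = 58.326 g/mol.
Convert: 184.5 kg = 184500 g.
n(H2O) = 184500 g / 18.016 g/mol = 10241 mol.
From the equation the H2O:Mg(OH)2 mole ratio is 2:1, so n(Mg(OH)2) = 10241 × 1/2 = 5120.4 mol.
Mass of Mg(OH)2 = 5120.4 mol × 58.326 g/mol = 298660 g.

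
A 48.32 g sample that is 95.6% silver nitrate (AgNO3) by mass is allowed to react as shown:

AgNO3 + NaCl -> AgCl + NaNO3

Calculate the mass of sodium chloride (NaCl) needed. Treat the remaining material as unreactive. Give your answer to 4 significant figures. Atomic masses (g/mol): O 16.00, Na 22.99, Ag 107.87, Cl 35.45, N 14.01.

Mass of pure AgNO3 = 48.32 g × 0.956 = 46.194 g.
M(AgNO3) = 107.87 + 14.01 + 3(16.00) = 169.88 g/mol.
M(NaCl) = 22.99 + 35.45 = 58.44 g/mol.
n(AgNO3) = 46.194 g / 169.88 g/mol = 0.27192 mol.
From the equation the AgNO3:NaCl mole ratio is 1:1, so n(NaCl) = 0.27192 × 1/1 = 0.27192 mol.
Mass of NaCl = 0.27192 mol × 58.44 g/mol = 15.891 g.

15.89 g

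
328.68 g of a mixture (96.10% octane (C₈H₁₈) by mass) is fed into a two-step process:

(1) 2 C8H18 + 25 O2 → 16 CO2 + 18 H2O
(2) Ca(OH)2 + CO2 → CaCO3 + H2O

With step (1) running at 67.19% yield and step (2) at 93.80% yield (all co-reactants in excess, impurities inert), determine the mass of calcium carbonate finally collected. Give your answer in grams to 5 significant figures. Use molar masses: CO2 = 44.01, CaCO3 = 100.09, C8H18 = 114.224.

Pure C8H18 = 328.68 × 0.9610 = 315.861 g.
n(C8H18) = 315.861 / 114.224 = 2.76528 mol.
Step 1 (C8H18:CO2 = 2:16): theoretical n(CO2) = 22.1222 mol; at 67.19% yield, n(CO2) = 14.8639 mol.
Step 2 (CO2:CaCO3 = 1:1): theoretical n(CaCO3) = 14.8639 mol, so theoretical mass = 14.8639 × 100.09 = 1487.73 g.
At 93.80% yield, actual mass of CaCO3 = 1487.73 × 0.9380 = 1395.49 g.

1395.5 g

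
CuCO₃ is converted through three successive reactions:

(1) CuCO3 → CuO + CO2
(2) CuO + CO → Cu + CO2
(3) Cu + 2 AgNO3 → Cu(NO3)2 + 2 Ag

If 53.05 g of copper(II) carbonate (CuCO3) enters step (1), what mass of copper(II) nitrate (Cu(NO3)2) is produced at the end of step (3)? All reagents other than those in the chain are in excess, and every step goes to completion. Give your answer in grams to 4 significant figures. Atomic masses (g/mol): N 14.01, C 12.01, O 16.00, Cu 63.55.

M(CuCO3) = 63.55 + 12.01 + 3(16.00) = 123.56 g/mol.
M(Cu(NO3)2) = 63.55 + 2(14.01) + 6(16.00) = 187.57 g/mol.
n(CuCO3) = 53.05 / 123.56 = 0.42935 mol.
Reaction (1): CuCO3→CuO ratio 1:1 ⇒ n(CuO) = 0.42935 mol.
Reaction (2): CuO→Cu ratio 1:1 ⇒ n(Cu) = 0.42935 mol.
Reaction (3): Cu→Cu(NO3)2 ratio 1:1 ⇒ n(Cu(NO3)2) = 0.42935 mol.
Mass of Cu(NO3)2 = 0.42935 × 187.57 = 80.532 g.

80.53 g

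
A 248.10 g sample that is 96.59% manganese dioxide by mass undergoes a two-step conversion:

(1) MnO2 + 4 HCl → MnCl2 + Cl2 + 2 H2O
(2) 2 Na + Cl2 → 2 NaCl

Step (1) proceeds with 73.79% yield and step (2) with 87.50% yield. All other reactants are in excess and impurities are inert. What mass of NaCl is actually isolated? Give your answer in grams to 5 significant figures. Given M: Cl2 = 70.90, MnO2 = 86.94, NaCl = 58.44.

Pure MnO2 = 248.10 × 0.9659 = 239.640 g.
n(MnO2) = 239.640 / 86.94 = 2.75638 mol.
Step 1 (MnO2:Cl2 = 1:1): theoretical n(Cl2) = 2.75638 mol; at 73.79% yield, n(Cl2) = 2.03393 mol.
Step 2 (Cl2:NaCl = 1:2): theoretical n(NaCl) = 4.06787 mol, so theoretical mass = 4.06787 × 58.44 = 237.726 g.
At 87.50% yield, actual mass of NaCl = 237.726 × 0.8750 = 208.010 g.

208.01 g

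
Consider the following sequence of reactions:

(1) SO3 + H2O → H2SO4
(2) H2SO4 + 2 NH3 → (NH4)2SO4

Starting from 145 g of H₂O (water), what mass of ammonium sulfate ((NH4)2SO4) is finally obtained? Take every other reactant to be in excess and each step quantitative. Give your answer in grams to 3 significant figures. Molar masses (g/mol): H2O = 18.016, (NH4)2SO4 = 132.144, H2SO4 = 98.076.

1060 g

n(H2O) = 145.0 / 18.016 = 8.048 mol.
Step 1 gives a 1:1 ratio of H2O to H2SO4, so n(H2SO4) = 8.048 mol.
In step 2 the H2SO4:(NH4)2SO4 ratio is 1:1, so n((NH4)2SO4) = 8.048 mol.
Mass of (NH4)2SO4 = 8.048 × 132.144 = 1064 g.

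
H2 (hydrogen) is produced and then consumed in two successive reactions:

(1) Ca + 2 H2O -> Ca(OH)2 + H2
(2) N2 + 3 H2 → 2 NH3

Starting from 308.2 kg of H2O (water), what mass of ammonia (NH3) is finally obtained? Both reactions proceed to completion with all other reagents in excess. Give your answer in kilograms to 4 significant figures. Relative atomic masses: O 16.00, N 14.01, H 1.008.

97.13 kg

M(H2O) = 2(1.008) + 16.00 = 18.016 g/mol.
M(NH3) = 14.01 + 3(1.008) = 17.034 g/mol.
308.2 kg = 308200 g.
n(H2O) = 308200 / 18.016 = 17107 mol.
Step 1 gives a 2:1 ratio of H2O to H2, so n(H2) = 8553.5 mol.
In step 2 the H2:NH3 ratio is 3:2, so n(NH3) = 5702.3 mol.
Mass of NH3 = 5702.3 × 17.034 = 97134 g = 97.13 kg.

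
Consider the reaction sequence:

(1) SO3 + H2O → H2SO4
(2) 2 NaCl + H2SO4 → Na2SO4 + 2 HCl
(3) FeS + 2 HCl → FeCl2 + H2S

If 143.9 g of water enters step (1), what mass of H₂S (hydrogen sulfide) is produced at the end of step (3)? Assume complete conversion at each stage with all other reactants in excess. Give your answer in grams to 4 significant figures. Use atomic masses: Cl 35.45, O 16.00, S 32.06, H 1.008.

M(H2O) = 2(1.008) + 16.00 = 18.016 g/mol.
M(H2S) = 2(1.008) + 32.06 = 34.076 g/mol.
n(H2O) = 143.9 / 18.016 = 7.9873 mol.
Reaction (1): H2O→H2SO4 ratio 1:1 ⇒ n(H2SO4) = 7.9873 mol.
Reaction (2): H2SO4→HCl ratio 1:2 ⇒ n(HCl) = 15.975 mol.
Reaction (3): HCl→H2S ratio 2:1 ⇒ n(H2S) = 7.9873 mol.
Mass of H2S = 7.9873 × 34.076 = 272.18 g.

272.2 g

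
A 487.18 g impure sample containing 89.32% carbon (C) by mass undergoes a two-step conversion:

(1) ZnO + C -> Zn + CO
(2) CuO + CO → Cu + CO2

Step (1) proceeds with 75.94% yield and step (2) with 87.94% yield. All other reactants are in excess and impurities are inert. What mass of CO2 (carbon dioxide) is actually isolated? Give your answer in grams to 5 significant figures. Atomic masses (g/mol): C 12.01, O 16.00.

Pure C = 487.18 × 0.8932 = 435.149 g.
M(C) = 12.01 g/mol.
M(CO2) = 12.01 + 2(16.00) = 44.01 g/mol.
n(C) = 435.149 / 12.01 = 36.2322 mol.
Step 1 (C:CO = 1:1): theoretical n(CO) = 36.2322 mol; at 75.94% yield, n(CO) = 27.5148 mol.
Step 2 (CO:CO2 = 1:1): theoretical n(CO2) = 27.5148 mol, so theoretical mass = 27.5148 × 44.01 = 1210.92 g.
At 87.94% yield, actual mass of CO2 = 1210.92 × 0.8794 = 1064.89 g.

1064.9 g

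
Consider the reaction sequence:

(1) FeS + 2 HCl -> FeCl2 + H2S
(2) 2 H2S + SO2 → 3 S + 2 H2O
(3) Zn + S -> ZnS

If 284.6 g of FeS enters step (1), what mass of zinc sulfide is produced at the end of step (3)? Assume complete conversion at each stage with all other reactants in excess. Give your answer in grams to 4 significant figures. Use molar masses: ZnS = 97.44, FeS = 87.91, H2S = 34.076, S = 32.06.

473.2 g

n(FeS) = 284.6 / 87.91 = 3.2374 mol.
Reaction (1): FeS→H2S ratio 1:1 ⇒ n(H2S) = 3.2374 mol.
Reaction (2): H2S→S ratio 2:3 ⇒ n(S) = 4.8561 mol.
Reaction (3): S→ZnS ratio 1:1 ⇒ n(ZnS) = 4.8561 mol.
Mass of ZnS = 4.8561 × 97.44 = 473.18 g.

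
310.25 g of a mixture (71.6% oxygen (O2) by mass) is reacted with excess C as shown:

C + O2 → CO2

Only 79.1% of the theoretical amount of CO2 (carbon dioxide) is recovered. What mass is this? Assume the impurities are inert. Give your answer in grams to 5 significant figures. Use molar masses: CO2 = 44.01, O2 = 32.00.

Pure O2 available = 310.25 g × 0.716 = 222.139 g.
n(O2) = 222.139 g / 32.00 g/mol = 6.94184 mol.
From the equation the O2:CO2 mole ratio is 1:1, so n(CO2) = 6.94184 × 1/1 = 6.94184 mol.
Mass of CO2 = 6.94184 mol × 44.01 g/mol = 305.511 g.
Actual mass collected = 305.511 g × 0.791 = 241.659 g.

241.66 g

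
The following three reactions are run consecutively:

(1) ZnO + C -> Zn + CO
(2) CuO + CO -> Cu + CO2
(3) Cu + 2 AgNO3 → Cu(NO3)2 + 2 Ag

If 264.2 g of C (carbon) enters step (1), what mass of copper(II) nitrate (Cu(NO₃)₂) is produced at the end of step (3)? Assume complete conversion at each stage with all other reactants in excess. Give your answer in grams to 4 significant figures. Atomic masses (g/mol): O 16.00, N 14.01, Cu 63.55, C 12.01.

M(C) = 12.01 g/mol.
M(Cu(NO3)2) = 63.55 + 2(14.01) + 6(16.00) = 187.57 g/mol.
n(C) = 264.2 / 12.01 = 21.998 mol.
Reaction (1): C→CO ratio 1:1 ⇒ n(CO) = 21.998 mol.
Reaction (2): CO→Cu ratio 1:1 ⇒ n(Cu) = 21.998 mol.
Reaction (3): Cu→Cu(NO3)2 ratio 1:1 ⇒ n(Cu(NO3)2) = 21.998 mol.
Mass of Cu(NO3)2 = 21.998 × 187.57 = 4126.2 g.

4126 g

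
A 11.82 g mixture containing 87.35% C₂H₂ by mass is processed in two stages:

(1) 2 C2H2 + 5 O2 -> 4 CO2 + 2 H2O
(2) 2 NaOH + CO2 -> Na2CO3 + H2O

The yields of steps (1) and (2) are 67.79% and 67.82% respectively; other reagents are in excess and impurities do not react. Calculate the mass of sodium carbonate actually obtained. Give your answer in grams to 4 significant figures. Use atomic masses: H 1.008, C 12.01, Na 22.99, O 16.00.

38.65 g

Pure C2H2 = 11.82 × 0.8735 = 10.325 g.
M(C2H2) = 2(12.01) + 2(1.008) = 26.036 g/mol.
M(Na2CO3) = 2(22.99) + 12.01 + 3(16.00) = 105.99 g/mol.
n(C2H2) = 10.325 / 26.036 = 0.39656 mol.
Step 1 (C2H2:CO2 = 2:4): theoretical n(CO2) = 0.79311 mol; at 67.79% yield, n(CO2) = 0.53765 mol.
Step 2 (CO2:Na2CO3 = 1:1): theoretical n(Na2CO3) = 0.53765 mol, so theoretical mass = 0.53765 × 105.99 = 56.986 g.
At 67.82% yield, actual mass of Na2CO3 = 56.986 × 0.6782 = 38.648 g.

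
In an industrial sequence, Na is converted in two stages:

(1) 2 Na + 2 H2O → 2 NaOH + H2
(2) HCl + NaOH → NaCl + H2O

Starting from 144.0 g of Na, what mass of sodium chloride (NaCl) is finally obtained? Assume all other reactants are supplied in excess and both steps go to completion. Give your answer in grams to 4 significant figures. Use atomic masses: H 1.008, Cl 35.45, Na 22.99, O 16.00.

366.0 g

M(Na) = 22.99 g/mol.
M(NaCl) = 22.99 + 35.45 = 58.44 g/mol.
n(Na) = 144.00 / 22.99 = 6.2636 mol.
Step 1 gives a 2:2 ratio of Na to NaOH, so n(NaOH) = 6.2636 mol.
In step 2 the NaOH:NaCl ratio is 1:1, so n(NaCl) = 6.2636 mol.
Mass of NaCl = 6.2636 × 58.44 = 366.04 g.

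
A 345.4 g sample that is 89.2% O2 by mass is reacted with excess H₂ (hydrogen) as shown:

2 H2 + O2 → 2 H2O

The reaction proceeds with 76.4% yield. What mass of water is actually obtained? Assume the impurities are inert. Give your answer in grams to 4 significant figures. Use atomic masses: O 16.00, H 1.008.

265.0 g

Pure O2 available = 345.4 g × 0.892 = 308.10 g.
M(O2) = 2(16.00) = 32.00 g/mol.
M(H2O) = 2(1.008) + 16.00 = 18.016 g/mol.
n(O2) = 308.10 g / 32.00 g/mol = 9.6280 mol.
From the equation the O2:H2O mole ratio is 1:2, so n(H2O) = 9.6280 × 2/1 = 19.256 mol.
Mass of H2O = 19.256 mol × 18.016 g/mol = 346.92 g.
Actual mass collected = 346.92 g × 0.764 = 265.04 g.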